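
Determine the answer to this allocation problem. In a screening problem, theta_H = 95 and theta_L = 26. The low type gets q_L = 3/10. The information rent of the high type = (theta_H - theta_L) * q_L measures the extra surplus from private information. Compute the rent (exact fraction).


Step 1: theta_H - theta_L = 95 - 26 = 69
Step 2: Information rent = (theta_H - theta_L) * q_L
Step 3: = 69 * 3/10
Step 4: = 207/10

207/10


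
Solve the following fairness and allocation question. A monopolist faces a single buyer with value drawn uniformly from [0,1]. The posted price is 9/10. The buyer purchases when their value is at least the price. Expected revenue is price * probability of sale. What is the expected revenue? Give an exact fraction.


Step 1: Posted price r = 9/10, value support [0,1]
Step 2: P(v >= r) = (1 - 9/10)/1 = 1/10
Step 3: Expected revenue = r * P(v >= r) = 9/10 * 1/10
Step 4: Revenue = 9/100

9/100


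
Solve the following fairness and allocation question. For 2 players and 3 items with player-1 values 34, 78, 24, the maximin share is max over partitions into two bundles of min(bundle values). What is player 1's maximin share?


Step 1: Item values = 34, 78, 24
Step 2: Enumerate all 2-bundle partitions and take the smaller bundle:
  Partition 1: {34} vs {78,24} -> bundles 34, 102; min = 34
  Partition 2: {78} vs {34,24} -> bundles 78, 58; min = 58
  Partition 3: {24} vs {34,78} -> bundles 24, 112; min = 24
Step 3: MMS = max(34, 58, 24) = 58

58


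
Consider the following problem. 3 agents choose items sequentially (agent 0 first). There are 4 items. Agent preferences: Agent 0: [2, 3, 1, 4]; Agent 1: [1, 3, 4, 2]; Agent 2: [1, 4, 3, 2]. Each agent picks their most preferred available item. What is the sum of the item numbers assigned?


Step 1: Agent 0 picks item 2
Step 2: Agent 1 picks item 1
Step 3: Agent 2 picks item 4
Step 4: Sum = 2 + 1 + 4 = 7

7


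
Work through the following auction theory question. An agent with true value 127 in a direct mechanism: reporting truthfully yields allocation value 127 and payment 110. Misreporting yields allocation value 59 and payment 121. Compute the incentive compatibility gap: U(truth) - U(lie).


Step 1: U(truth) = value - payment = 127 - 110 = 17
Step 2: U(lie) = allocation - payment = 59 - 121 = -62
Step 3: IC gap = 17 - (-62) = 79

79


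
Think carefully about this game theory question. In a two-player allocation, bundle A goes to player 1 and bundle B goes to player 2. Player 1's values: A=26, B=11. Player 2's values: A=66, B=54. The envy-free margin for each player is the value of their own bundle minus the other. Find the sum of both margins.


Step 1: Player 1's margin = v1(A) - v1(B) = 26 - 11 = 15
Step 2: Player 2's margin = v2(B) - v2(A) = 54 - 66 = -12
Step 3: Total margin = 15 + -12 = 3

3


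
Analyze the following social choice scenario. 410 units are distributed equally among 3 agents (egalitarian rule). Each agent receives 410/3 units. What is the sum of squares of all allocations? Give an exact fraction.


Step 1: Each agent's share = 410/3
Step 2: Square of each share = (410/3)^2 = 168100/9
Step 3: Sum of squares = 3 * 168100/9 = 168100/3

168100/3


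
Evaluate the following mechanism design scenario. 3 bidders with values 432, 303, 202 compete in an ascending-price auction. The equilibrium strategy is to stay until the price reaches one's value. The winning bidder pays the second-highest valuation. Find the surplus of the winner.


Step 1: Identify the highest value: 432
Step 2: Identify the second-highest value: 303
Step 3: The final price = second-highest value = 303
Step 4: Surplus = 432 - 303 = 129

129


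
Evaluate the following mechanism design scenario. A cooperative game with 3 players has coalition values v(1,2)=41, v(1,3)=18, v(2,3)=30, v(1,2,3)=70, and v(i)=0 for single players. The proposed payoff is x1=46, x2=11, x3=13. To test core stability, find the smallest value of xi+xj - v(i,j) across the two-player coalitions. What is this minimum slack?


Step 1: Slack for coalition (1,2): x1+x2 - v12 = 57 - 41 = 16
Step 2: Slack for coalition (1,3): x1+x3 - v13 = 59 - 18 = 41
Step 3: Slack for coalition (2,3): x2+x3 - v23 = 24 - 30 = -6
Step 4: Minimum slack = min(16, 41, -6) = -6, attained by (2,3); coalition (2,3) can block (slack < 0), so the allocation is not in the core

-6


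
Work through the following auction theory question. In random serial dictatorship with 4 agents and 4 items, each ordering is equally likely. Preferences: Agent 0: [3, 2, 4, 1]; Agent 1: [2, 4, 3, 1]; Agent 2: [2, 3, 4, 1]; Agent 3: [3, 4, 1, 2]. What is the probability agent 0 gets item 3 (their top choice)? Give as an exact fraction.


Step 1: Agent 0 wants item 3
Step 2: There are 24 possible orderings of agents
Step 3: In 11 orderings, agent 0 gets item 3
Step 4: Probability = 11/24

11/24


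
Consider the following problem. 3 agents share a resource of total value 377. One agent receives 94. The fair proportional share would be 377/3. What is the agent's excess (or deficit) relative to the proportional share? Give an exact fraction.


Step 1: Proportional share = 377/3
Step 2: Agent's actual allocation = 94
Step 3: Excess = 94 - 377/3 = -95/3

-95/3


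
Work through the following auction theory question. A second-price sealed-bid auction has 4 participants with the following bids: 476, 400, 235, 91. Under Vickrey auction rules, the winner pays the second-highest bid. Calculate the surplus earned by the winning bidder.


Step 1: Sort bids in descending order: 476, 400, 235, 91
Step 2: The winning bid is the highest: 476
Step 3: The payment equals the second-highest bid: 400
Step 4: Surplus = winner's bid - payment = 476 - 400 = 76

76


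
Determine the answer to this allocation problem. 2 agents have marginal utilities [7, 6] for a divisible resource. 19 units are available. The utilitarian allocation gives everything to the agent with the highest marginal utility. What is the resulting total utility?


Step 1: The marginal utilities are [7, 6]
Step 2: The highest marginal utility is 7
Step 3: All 19 units go to that agent
Step 4: Total utility = 7 * 19 = 133

133


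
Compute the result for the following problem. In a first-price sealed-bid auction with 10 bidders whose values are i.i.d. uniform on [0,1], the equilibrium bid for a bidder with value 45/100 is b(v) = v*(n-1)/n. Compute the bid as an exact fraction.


Step 1: The symmetric BNE bidding function is b(v) = v * (n-1) / n
Step 2: Substitute v = 9/20 and n = 10
Step 3: b = 9/20 * 9/10
Step 4: b = 81/200

81/200


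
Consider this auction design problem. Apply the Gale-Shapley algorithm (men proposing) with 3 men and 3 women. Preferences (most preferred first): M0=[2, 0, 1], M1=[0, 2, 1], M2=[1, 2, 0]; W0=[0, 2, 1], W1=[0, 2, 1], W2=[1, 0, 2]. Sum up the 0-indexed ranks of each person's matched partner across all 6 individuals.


Step 1: Run Gale-Shapley (men propose, women hold best offer):
  M0 proposes to W2; she accepts
  M1 proposes to W0; she accepts
  M2 proposes to W1; she accepts
Step 2: Final matching: W0-M1, W1-M2, W2-M0
Step 3: 0-indexed ranks (man's rank of his match, then woman's): 0 + 2 + 0 + 1 + 0 + 1
Step 4: Total rank sum = 4

4


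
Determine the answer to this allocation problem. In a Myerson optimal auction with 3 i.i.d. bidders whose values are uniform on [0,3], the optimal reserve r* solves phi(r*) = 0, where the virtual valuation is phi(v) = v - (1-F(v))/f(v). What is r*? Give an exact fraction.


Step 1: For U[0,3], F(v) = v/3 and f(v) = 1/3
Step 2: phi(v) = v - (1 - v/3)/(1/3) = v - (3 - v) = 2v - 3
Step 3: Set phi(r*) = 0: 2r* - 3 = 0
Step 4: r* = 3/2 (the number of bidders n = 3 does not enter)

3/2


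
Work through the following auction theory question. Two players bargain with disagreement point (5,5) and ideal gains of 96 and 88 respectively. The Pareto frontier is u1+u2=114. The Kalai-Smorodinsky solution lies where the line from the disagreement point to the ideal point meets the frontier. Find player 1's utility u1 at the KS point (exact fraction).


Step 1: At the KS point, (u1-d1)/r1 = (u2-d2)/r2 = t and u1+u2 = 114
Step 2: u1 = d1 + r1*t and u2 = d2 + r2*t, so (d1 + r1*t) + (d2 + r2*t) = 114
Step 3: t = (114 - 5 - 5)/(96 + 88) = 104/184 = 13/23
Step 4: u1 = d1 + r1*t = 5 + 96 * 13/23 = 1363/23
Step 5: (Check: u2 = d2 + r2*t = 1259/23; u1+u2 = 1363/23 + 1259/23 = 114, on the frontier.)

1363/23


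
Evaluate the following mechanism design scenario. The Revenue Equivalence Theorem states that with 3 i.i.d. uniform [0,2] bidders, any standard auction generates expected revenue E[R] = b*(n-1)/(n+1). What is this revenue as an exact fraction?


Step 1: By Revenue Equivalence, expected revenue = b*(n-1)/(n+1)
Step 2: Substituting n = 3, b = 2
Step 3: Revenue = 2*(3-1)/(3+1) = 2*2/4
Step 4: Revenue = 4/4 = 1

1


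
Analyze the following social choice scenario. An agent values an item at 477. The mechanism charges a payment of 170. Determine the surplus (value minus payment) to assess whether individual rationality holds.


Step 1: Surplus = value - payment = 477 - 170 = 307
Step 2: IR is satisfied (surplus >= 0)

307


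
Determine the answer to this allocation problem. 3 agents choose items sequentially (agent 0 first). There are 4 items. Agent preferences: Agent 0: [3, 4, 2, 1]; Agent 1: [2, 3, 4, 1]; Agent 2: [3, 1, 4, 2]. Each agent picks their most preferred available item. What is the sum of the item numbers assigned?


Step 1: Agent 0 picks item 3
Step 2: Agent 1 picks item 2
Step 3: Agent 2 picks item 1
Step 4: Sum = 3 + 2 + 1 = 6

6


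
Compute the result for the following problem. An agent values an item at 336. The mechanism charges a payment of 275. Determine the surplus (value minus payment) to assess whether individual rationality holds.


Step 1: Surplus = value - payment = 336 - 275 = 61
Step 2: IR is satisfied (surplus >= 0)

61


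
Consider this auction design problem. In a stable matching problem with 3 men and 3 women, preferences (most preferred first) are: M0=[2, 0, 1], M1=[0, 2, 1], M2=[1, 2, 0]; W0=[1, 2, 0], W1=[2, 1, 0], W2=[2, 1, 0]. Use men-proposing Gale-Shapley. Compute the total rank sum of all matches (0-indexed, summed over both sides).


Step 1: Run Gale-Shapley (men propose, women hold best offer):
  M0 proposes to W2; she accepts
  M1 proposes to W0; she accepts
  M2 proposes to W1; she accepts
Step 2: Final matching: W0-M1, W1-M2, W2-M0
Step 3: 0-indexed ranks (man's rank of his match, then woman's): 0 + 0 + 0 + 0 + 0 + 2
Step 4: Total rank sum = 2

2


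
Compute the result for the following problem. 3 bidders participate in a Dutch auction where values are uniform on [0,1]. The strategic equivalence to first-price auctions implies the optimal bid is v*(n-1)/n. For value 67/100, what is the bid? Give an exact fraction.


Step 1: Dutch auctions are strategically equivalent to first-price auctions
Step 2: The equilibrium bid is b(v) = v*(n-1)/n
Step 3: b = 67/100 * 2/3
Step 4: b = 67/150

67/150


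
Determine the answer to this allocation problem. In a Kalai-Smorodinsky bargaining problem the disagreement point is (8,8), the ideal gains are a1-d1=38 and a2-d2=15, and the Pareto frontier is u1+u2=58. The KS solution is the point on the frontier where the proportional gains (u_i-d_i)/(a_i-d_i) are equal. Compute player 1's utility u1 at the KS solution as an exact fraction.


Step 1: At the KS point, (u1-d1)/r1 = (u2-d2)/r2 = t and u1+u2 = 58
Step 2: u1 = d1 + r1*t and u2 = d2 + r2*t, so (d1 + r1*t) + (d2 + r2*t) = 58
Step 3: t = (58 - 8 - 8)/(38 + 15) = 42/53
Step 4: u1 = d1 + r1*t = 8 + 38 * 42/53 = 2020/53
Step 5: (Check: u2 = d2 + r2*t = 1054/53; u1+u2 = 2020/53 + 1054/53 = 58, on the frontier.)

2020/53


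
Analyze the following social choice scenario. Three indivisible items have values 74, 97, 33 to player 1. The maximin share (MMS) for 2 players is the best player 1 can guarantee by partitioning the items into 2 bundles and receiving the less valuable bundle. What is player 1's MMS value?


Step 1: Item values = 74, 97, 33
Step 2: Enumerate all 2-bundle partitions and take the smaller bundle:
  Partition 1: {74} vs {97,33} -> bundles 74, 130; min = 74
  Partition 2: {97} vs {74,33} -> bundles 97, 107; min = 97
  Partition 3: {33} vs {74,97} -> bundles 33, 171; min = 33
Step 3: MMS = max(74, 97, 33) = 97

97


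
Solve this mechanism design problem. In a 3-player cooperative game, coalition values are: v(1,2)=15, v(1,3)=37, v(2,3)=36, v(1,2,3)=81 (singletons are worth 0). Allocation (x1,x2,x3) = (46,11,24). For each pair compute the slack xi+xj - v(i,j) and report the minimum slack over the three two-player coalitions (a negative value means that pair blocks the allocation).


Step 1: Slack for coalition (1,2): x1+x2 - v12 = 57 - 15 = 42
Step 2: Slack for coalition (1,3): x1+x3 - v13 = 70 - 37 = 33
Step 3: Slack for coalition (2,3): x2+x3 - v23 = 35 - 36 = -1
Step 4: Minimum slack = min(42, 33, -1) = -1, attained by (2,3); coalition (2,3) can block (slack < 0), so the allocation is not in the core

-1


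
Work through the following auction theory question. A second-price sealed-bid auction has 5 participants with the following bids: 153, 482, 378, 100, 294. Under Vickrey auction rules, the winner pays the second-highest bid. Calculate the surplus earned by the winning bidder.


Step 1: Sort bids in descending order: 482, 378, 294, 153, 100
Step 2: The winning bid is the highest: 482
Step 3: The payment equals the second-highest bid: 378
Step 4: Surplus = winner's bid - payment = 482 - 378 = 104

104


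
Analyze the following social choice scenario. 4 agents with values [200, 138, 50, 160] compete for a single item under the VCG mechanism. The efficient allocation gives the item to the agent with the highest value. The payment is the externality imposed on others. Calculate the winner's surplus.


Step 1: The winner is the agent with the highest value: agent 0 with value 200
Step 2: Values of other agents: [138, 50, 160]
Step 3: VCG payment = max of others' values = 160
Step 4: Surplus = 200 - 160 = 40

40


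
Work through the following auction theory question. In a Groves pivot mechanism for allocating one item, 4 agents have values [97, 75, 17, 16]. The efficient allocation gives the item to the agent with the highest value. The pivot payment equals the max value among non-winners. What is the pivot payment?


Step 1: The efficient winner is agent 0 with value 97
Step 2: Other agents' values: [75, 17, 16]
Step 3: Pivot payment = max(others) = 75
Step 4: The winner pays 75

75


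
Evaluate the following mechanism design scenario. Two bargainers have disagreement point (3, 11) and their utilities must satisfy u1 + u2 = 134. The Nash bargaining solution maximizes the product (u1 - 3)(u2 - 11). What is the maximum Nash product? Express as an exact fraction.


Step 1: The Nash solution splits surplus symmetrically above the disagreement point
Step 2: u1 = (total + d1 - d2)/2 = (134 + 3 - 11)/2 = 63
Step 3: u2 = (total - d1 + d2)/2 = (134 - 3 + 11)/2 = 71
Step 4: Nash product = (63 - 3) * (71 - 11)
Step 5: = 60 * 60 = 3600

3600


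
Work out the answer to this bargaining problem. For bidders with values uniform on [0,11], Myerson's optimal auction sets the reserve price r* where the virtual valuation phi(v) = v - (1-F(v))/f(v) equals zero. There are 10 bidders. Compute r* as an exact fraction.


Step 1: For U[0,11], F(v) = v/11 and f(v) = 1/11
Step 2: phi(v) = v - (1 - v/11)/(1/11) = v - (11 - v) = 2v - 11
Step 3: Set phi(r*) = 0: 2r* - 11 = 0
Step 4: r* = 11/2 (the number of bidders n = 10 does not enter)

11/2


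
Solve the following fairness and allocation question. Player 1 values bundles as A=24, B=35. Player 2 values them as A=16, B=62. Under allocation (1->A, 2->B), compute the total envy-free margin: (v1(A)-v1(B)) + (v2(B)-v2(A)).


Step 1: Player 1's margin = v1(A) - v1(B) = 24 - 35 = -11
Step 2: Player 2's margin = v2(B) - v2(A) = 62 - 16 = 46
Step 3: Total margin = -11 + 46 = 35

35


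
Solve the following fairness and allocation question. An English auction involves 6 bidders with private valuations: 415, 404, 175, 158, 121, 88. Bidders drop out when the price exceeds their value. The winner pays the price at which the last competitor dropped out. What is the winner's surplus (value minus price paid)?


Step 1: Identify the highest value: 415
Step 2: Identify the second-highest value: 404
Step 3: The final price = second-highest value = 404
Step 4: Surplus = 415 - 404 = 11

11


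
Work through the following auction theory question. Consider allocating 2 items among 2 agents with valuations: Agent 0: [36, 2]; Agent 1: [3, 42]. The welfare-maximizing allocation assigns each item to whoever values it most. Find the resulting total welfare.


Step 1: For each item, find the maximum value among all agents.
Step 2: Item 0 -> Agent 0 (value 36)
Step 3: Item 1 -> Agent 1 (value 42)
Step 4: Total welfare = 36 + 42 = 78

78


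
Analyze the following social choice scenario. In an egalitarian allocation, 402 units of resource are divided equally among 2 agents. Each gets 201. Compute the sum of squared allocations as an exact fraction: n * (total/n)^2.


Step 1: Each agent's share = 402/2 = 201
Step 2: Square of each share = (201)^2 = 40401
Step 3: Sum of squares = 2 * 40401 = 80802

80802


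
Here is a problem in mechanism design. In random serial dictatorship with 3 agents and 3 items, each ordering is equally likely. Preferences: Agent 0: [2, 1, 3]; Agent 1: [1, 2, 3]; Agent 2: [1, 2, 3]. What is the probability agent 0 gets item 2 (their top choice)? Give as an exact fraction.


Step 1: Agent 0 wants item 2
Step 2: There are 6 possible orderings of agents
Step 3: In 4 orderings, agent 0 gets item 2
Step 4: Probability = 4/6 = 2/3

2/3


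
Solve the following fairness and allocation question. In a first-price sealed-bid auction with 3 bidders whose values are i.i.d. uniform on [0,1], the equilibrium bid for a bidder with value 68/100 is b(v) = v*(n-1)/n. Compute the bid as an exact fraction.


Step 1: The symmetric BNE bidding function is b(v) = v * (n-1) / n
Step 2: Substitute v = 17/25 and n = 3
Step 3: b = 17/25 * 2/3
Step 4: b = 34/75

34/75


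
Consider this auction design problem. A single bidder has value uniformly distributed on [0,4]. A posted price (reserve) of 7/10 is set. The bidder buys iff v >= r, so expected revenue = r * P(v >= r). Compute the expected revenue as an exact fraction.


Step 1: Posted price r = 7/10, value support [0,4]
Step 2: P(v >= r) = (4 - 7/10)/4 = 33/40
Step 3: Expected revenue = r * P(v >= r) = 7/10 * 33/40
Step 4: Revenue = 231/400

231/400


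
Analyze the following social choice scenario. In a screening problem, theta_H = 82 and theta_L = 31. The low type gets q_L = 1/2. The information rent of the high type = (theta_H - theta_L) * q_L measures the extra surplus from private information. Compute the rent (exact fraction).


Step 1: theta_H - theta_L = 82 - 31 = 51
Step 2: Information rent = (theta_H - theta_L) * q_L
Step 3: = 51 * 1/2
Step 4: = 51/2

51/2


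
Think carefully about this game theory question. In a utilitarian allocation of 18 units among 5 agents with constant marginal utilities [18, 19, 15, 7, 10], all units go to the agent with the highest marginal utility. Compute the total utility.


Step 1: The marginal utilities are [18, 19, 15, 7, 10]
Step 2: The highest marginal utility is 19
Step 3: All 18 units go to that agent
Step 4: Total utility = 19 * 18 = 342

342


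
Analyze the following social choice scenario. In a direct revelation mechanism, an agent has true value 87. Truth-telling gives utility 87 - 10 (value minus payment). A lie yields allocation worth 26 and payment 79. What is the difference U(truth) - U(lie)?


Step 1: U(truth) = value - payment = 87 - 10 = 77
Step 2: U(lie) = allocation - payment = 26 - 79 = -53
Step 3: IC gap = 77 - (-53) = 130

130


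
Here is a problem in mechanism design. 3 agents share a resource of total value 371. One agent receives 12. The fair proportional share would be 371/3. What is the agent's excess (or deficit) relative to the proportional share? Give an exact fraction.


Step 1: Proportional share = 371/3
Step 2: Agent's actual allocation = 12
Step 3: Excess = 12 - 371/3 = -335/3

-335/3


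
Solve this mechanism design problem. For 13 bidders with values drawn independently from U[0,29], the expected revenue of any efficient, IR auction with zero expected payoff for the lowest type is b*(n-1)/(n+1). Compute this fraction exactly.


Step 1: By Revenue Equivalence, expected revenue = b*(n-1)/(n+1)
Step 2: Substituting n = 13, b = 29
Step 3: Revenue = 29*(13-1)/(13+1) = 29*12/14
Step 4: Revenue = 348/14 = 174/7

174/7


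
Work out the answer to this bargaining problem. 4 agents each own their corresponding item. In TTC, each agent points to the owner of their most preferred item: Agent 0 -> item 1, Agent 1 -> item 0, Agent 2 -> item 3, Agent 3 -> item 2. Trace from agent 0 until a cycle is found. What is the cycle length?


Step 1: Trace the pointer graph from agent 0: 0 -> 1 -> 0
Step 2: A cycle is detected when we revisit agent 0
Step 3: The cycle is: 0 -> 1 -> 0
Step 4: Cycle length = 2

2


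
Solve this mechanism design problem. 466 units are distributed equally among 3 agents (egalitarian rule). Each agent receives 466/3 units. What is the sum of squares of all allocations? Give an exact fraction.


Step 1: Each agent's share = 466/3
Step 2: Square of each share = (466/3)^2 = 217156/9
Step 3: Sum of squares = 3 * 217156/9 = 217156/3

217156/3


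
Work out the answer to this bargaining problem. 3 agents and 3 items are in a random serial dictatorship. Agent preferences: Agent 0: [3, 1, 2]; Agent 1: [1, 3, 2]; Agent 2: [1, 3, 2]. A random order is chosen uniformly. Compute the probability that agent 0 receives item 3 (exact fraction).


Step 1: Agent 0 wants item 3
Step 2: There are 6 possible orderings of agents
Step 3: In 4 orderings, agent 0 gets item 3
Step 4: Probability = 4/6 = 2/3

2/3


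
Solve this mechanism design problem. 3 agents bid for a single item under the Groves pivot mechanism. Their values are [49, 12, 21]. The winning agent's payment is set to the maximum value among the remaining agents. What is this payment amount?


Step 1: The efficient winner is agent 0 with value 49
Step 2: Other agents' values: [12, 21]
Step 3: Pivot payment = max(others) = 21
Step 4: The winner pays 21

21


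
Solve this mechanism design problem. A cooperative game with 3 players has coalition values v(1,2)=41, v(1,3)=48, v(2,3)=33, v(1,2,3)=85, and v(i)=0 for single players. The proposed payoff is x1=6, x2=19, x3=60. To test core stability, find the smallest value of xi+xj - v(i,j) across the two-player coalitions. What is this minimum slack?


Step 1: Slack for coalition (1,2): x1+x2 - v12 = 25 - 41 = -16
Step 2: Slack for coalition (1,3): x1+x3 - v13 = 66 - 48 = 18
Step 3: Slack for coalition (2,3): x2+x3 - v23 = 79 - 33 = 46
Step 4: Minimum slack = min(-16, 18, 46) = -16, attained by (1,2); coalition (1,2) can block (slack < 0), so the allocation is not in the core

-16


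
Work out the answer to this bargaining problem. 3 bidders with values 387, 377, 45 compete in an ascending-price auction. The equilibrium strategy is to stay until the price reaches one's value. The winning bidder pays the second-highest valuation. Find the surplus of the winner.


Step 1: Identify the highest value: 387
Step 2: Identify the second-highest value: 377
Step 3: The final price = second-highest value = 377
Step 4: Surplus = 387 - 377 = 10

10


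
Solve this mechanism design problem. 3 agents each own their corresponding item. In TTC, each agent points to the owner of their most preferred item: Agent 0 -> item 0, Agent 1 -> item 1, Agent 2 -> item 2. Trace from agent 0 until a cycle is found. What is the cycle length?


Step 1: Trace the pointer graph from agent 0: 0 -> 0
Step 2: A cycle is detected when we revisit agent 0
Step 3: The cycle is: 0 -> 0
Step 4: Cycle length = 1

1


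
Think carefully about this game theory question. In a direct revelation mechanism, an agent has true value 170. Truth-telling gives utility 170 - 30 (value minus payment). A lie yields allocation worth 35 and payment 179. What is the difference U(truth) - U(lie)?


Step 1: U(truth) = value - payment = 170 - 30 = 140
Step 2: U(lie) = allocation - payment = 35 - 179 = -144
Step 3: IC gap = 140 - (-144) = 284

284


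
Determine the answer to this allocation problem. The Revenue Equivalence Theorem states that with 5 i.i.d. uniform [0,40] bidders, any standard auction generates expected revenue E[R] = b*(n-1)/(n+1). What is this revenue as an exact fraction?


Step 1: By Revenue Equivalence, expected revenue = b*(n-1)/(n+1)
Step 2: Substituting n = 5, b = 40
Step 3: Revenue = 40*(5-1)/(5+1) = 40*4/6
Step 4: Revenue = 160/6 = 80/3

80/3


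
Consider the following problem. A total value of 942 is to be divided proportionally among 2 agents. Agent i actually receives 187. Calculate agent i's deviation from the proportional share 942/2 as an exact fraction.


Step 1: Proportional share = 942/2 = 471
Step 2: Agent's actual allocation = 187
Step 3: Excess = 187 - 471 = -284

-284


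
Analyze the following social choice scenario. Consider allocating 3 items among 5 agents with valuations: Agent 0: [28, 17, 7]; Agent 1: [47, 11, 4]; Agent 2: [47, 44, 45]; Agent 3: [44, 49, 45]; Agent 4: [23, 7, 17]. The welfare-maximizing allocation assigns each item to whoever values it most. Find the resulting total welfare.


Step 1: For each item, find the maximum value among all agents.
Step 2: Item 0 -> Agent 1 (value 47)
Step 3: Item 1 -> Agent 3 (value 49)
Step 4: Item 2 -> Agent 2 (value 45)
Step 5: Total welfare = 47 + 49 + 45 = 141

141


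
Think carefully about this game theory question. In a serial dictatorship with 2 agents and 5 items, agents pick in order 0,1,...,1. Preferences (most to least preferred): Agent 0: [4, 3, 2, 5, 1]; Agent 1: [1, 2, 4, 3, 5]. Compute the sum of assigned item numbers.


Step 1: Agent 0 picks item 4
Step 2: Agent 1 picks item 1
Step 3: Sum = 4 + 1 = 5

5


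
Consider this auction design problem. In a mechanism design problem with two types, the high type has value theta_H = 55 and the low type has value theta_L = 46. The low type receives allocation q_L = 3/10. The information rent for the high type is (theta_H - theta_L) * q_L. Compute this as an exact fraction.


Step 1: theta_H - theta_L = 55 - 46 = 9
Step 2: Information rent = (theta_H - theta_L) * q_L
Step 3: = 9 * 3/10
Step 4: = 27/10

27/10


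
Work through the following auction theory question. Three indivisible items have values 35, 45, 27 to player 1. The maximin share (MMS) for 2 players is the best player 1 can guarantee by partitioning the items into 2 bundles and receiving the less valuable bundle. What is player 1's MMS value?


Step 1: Item values = 35, 45, 27
Step 2: Enumerate all 2-bundle partitions and take the smaller bundle:
  Partition 1: {35} vs {45,27} -> bundles 35, 72; min = 35
  Partition 2: {45} vs {35,27} -> bundles 45, 62; min = 45
  Partition 3: {27} vs {35,45} -> bundles 27, 80; min = 27
Step 3: MMS = max(35, 45, 27) = 45

45


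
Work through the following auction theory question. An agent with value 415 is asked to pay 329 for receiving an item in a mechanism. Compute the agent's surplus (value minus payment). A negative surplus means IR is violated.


Step 1: Surplus = value - payment = 415 - 329 = 86
Step 2: IR is satisfied (surplus >= 0)

86


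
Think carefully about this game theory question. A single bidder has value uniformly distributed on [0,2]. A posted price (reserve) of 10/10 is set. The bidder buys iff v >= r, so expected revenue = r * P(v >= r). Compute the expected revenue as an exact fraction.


Step 1: Posted price r = 1, value support [0,2]
Step 2: P(v >= r) = (2 - 1)/2 = 1/2
Step 3: Expected revenue = r * P(v >= r) = 1 * 1/2
Step 4: Revenue = 1/2

1/2


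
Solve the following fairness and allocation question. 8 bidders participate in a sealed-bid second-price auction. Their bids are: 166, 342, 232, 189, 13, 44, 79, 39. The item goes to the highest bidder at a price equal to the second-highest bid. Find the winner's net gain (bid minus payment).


Step 1: Sort bids in descending order: 342, 232, 189, 166, 79, 44, 39, 13
Step 2: The winning bid is the highest: 342
Step 3: The payment equals the second-highest bid: 232
Step 4: Surplus = winner's bid - payment = 342 - 232 = 110

110


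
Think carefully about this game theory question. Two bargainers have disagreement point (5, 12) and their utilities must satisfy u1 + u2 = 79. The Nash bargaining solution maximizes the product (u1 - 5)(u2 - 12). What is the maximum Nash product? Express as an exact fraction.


Step 1: The Nash solution splits surplus symmetrically above the disagreement point
Step 2: u1 = (total + d1 - d2)/2 = (79 + 5 - 12)/2 = 36
Step 3: u2 = (total - d1 + d2)/2 = (79 - 5 + 12)/2 = 43
Step 4: Nash product = (36 - 5) * (43 - 12)
Step 5: = 31 * 31 = 961

961


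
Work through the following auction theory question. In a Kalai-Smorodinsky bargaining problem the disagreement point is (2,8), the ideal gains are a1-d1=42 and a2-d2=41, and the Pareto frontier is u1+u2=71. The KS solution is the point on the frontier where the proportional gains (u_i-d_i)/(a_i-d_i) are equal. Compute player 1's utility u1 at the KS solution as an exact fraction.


Step 1: At the KS point, (u1-d1)/r1 = (u2-d2)/r2 = t and u1+u2 = 71
Step 2: u1 = d1 + r1*t and u2 = d2 + r2*t, so (d1 + r1*t) + (d2 + r2*t) = 71
Step 3: t = (71 - 2 - 8)/(42 + 41) = 61/83
Step 4: u1 = d1 + r1*t = 2 + 42 * 61/83 = 2728/83
Step 5: (Check: u2 = d2 + r2*t = 3165/83; u1+u2 = 2728/83 + 3165/83 = 71, on the frontier.)

2728/83


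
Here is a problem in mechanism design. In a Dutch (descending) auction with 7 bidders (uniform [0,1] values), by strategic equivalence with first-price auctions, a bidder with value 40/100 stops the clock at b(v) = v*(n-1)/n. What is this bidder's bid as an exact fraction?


Step 1: Dutch auctions are strategically equivalent to first-price auctions
Step 2: The equilibrium bid is b(v) = v*(n-1)/n
Step 3: b = 2/5 * 6/7
Step 4: b = 12/35

12/35


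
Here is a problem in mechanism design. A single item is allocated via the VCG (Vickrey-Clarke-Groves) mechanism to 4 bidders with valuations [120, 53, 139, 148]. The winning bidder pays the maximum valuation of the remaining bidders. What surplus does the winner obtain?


Step 1: The winner is the agent with the highest value: agent 3 with value 148
Step 2: Values of other agents: [120, 53, 139]
Step 3: VCG payment = max of others' values = 139
Step 4: Surplus = 148 - 139 = 9

9


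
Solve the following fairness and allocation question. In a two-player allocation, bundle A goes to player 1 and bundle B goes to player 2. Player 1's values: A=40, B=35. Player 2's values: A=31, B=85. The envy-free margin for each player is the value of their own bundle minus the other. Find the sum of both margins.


Step 1: Player 1's margin = v1(A) - v1(B) = 40 - 35 = 5
Step 2: Player 2's margin = v2(B) - v2(A) = 85 - 31 = 54
Step 3: Total margin = 5 + 54 = 59

59


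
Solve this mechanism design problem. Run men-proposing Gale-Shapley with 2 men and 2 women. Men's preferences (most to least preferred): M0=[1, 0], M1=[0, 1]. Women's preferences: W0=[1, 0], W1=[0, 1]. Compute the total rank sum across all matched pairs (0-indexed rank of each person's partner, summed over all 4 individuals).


Step 1: Run Gale-Shapley (men propose, women hold best offer):
  M0 proposes to W1; she accepts
  M1 proposes to W0; she accepts
Step 2: Final matching: W0-M1, W1-M0
Step 3: 0-indexed ranks (man's rank of his match, then woman's): 0 + 0 + 0 + 0
Step 4: Total rank sum = 0

0


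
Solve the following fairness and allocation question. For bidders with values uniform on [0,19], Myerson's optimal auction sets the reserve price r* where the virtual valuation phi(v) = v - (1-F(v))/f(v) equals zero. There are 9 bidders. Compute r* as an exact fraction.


Step 1: For U[0,19], F(v) = v/19 and f(v) = 1/19
Step 2: phi(v) = v - (1 - v/19)/(1/19) = v - (19 - v) = 2v - 19
Step 3: Set phi(r*) = 0: 2r* - 19 = 0
Step 4: r* = 19/2 (the number of bidders n = 9 does not enter)

19/2


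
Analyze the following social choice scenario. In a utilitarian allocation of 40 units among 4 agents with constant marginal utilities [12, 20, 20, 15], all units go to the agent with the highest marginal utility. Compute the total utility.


Step 1: The marginal utilities are [12, 20, 20, 15]
Step 2: The highest marginal utility is 20
Step 3: All 40 units go to that agent
Step 4: Total utility = 20 * 40 = 800

800


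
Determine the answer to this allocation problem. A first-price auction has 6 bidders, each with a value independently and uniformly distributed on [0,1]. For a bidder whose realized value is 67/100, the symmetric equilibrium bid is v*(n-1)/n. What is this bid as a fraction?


Step 1: The symmetric BNE bidding function is b(v) = v * (n-1) / n
Step 2: Substitute v = 67/100 and n = 6
Step 3: b = 67/100 * 5/6
Step 4: b = 67/120

67/120


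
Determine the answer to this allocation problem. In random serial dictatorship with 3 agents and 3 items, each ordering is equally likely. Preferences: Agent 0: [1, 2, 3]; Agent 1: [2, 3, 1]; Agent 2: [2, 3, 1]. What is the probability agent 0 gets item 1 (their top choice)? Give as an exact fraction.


Step 1: Agent 0 wants item 1
Step 2: There are 6 possible orderings of agents
Step 3: In 6 orderings, agent 0 gets item 1
Step 4: Probability = 6/6 = 1

1


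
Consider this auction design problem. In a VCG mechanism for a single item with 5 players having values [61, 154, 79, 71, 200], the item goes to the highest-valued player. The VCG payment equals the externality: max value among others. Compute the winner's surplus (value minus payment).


Step 1: The winner is the agent with the highest value: agent 4 with value 200
Step 2: Values of other agents: [61, 154, 79, 71]
Step 3: VCG payment = max of others' values = 154
Step 4: Surplus = 200 - 154 = 46

46


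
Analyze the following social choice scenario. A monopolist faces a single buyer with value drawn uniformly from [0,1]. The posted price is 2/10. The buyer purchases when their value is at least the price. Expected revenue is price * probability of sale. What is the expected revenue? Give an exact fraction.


Step 1: Posted price r = 1/5, value support [0,1]
Step 2: P(v >= r) = (1 - 1/5)/1 = 4/5
Step 3: Expected revenue = r * P(v >= r) = 1/5 * 4/5
Step 4: Revenue = 4/25

4/25


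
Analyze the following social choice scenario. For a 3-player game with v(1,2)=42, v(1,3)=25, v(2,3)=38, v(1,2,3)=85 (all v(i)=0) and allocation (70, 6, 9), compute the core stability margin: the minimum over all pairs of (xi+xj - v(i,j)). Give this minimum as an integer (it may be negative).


Step 1: Slack for coalition (1,2): x1+x2 - v12 = 76 - 42 = 34
Step 2: Slack for coalition (1,3): x1+x3 - v13 = 79 - 25 = 54
Step 3: Slack for coalition (2,3): x2+x3 - v23 = 15 - 38 = -23
Step 4: Minimum slack = min(34, 54, -23) = -23, attained by (2,3); coalition (2,3) can block (slack < 0), so the allocation is not in the core

-23


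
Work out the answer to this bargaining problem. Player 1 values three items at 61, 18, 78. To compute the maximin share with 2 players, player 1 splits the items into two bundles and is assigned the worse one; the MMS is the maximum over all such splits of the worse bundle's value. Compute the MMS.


Step 1: Item values = 61, 18, 78
Step 2: Enumerate all 2-bundle partitions and take the smaller bundle:
  Partition 1: {61} vs {18,78} -> bundles 61, 96; min = 61
  Partition 2: {18} vs {61,78} -> bundles 18, 139; min = 18
  Partition 3: {78} vs {61,18} -> bundles 78, 79; min = 78
Step 3: MMS = max(61, 18, 78) = 78

78


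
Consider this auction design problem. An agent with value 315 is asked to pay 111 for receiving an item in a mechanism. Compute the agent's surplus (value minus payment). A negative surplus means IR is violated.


Step 1: Surplus = value - payment = 315 - 111 = 204
Step 2: IR is satisfied (surplus >= 0)

204


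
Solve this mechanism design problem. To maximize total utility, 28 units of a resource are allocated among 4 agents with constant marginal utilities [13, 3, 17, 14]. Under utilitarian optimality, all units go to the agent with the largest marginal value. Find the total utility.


Step 1: The marginal utilities are [13, 3, 17, 14]
Step 2: The highest marginal utility is 17
Step 3: All 28 units go to that agent
Step 4: Total utility = 17 * 28 = 476

476


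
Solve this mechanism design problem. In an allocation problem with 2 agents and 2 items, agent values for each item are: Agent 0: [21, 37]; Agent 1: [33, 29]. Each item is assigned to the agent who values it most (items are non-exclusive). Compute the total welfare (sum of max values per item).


Step 1: For each item, find the maximum value among all agents.
Step 2: Item 0 -> Agent 1 (value 33)
Step 3: Item 1 -> Agent 0 (value 37)
Step 4: Total welfare = 33 + 37 = 70

70


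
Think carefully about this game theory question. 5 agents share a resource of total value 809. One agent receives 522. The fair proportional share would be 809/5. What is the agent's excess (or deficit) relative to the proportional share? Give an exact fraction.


Step 1: Proportional share = 809/5
Step 2: Agent's actual allocation = 522
Step 3: Excess = 522 - 809/5 = 1801/5

1801/5


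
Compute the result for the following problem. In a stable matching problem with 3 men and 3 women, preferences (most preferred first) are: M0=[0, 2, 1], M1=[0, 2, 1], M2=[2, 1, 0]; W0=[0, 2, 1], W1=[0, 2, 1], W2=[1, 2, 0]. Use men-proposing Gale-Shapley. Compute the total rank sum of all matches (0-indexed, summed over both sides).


Step 1: Run Gale-Shapley (men propose, women hold best offer):
  M0 proposes to W0; she accepts
  M1 proposes to W0; rejected
  M1 proposes to W2; she accepts
  M2 proposes to W2; rejected
  M2 proposes to W1; she accepts
Step 2: Final matching: W0-M0, W1-M2, W2-M1
Step 3: 0-indexed ranks (man's rank of his match, then woman's): 0 + 0 + 1 + 1 + 1 + 0
Step 4: Total rank sum = 3

3


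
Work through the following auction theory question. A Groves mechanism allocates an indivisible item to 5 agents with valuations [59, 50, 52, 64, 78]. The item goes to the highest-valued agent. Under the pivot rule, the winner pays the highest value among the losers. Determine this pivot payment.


Step 1: The efficient winner is agent 4 with value 78
Step 2: Other agents' values: [59, 50, 52, 64]
Step 3: Pivot payment = max(others) = 64
Step 4: The winner pays 64

64


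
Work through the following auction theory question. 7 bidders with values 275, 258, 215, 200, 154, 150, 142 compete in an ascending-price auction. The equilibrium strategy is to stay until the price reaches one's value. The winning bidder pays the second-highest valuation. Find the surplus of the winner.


Step 1: Identify the highest value: 275
Step 2: Identify the second-highest value: 258
Step 3: The final price = second-highest value = 258
Step 4: Surplus = 275 - 258 = 17

17


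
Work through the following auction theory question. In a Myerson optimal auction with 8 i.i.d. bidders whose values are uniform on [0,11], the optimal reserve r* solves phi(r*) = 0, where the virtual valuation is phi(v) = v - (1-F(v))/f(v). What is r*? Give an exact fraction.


Step 1: For U[0,11], F(v) = v/11 and f(v) = 1/11
Step 2: phi(v) = v - (1 - v/11)/(1/11) = v - (11 - v) = 2v - 11
Step 3: Set phi(r*) = 0: 2r* - 11 = 0
Step 4: r* = 11/2 (the number of bidders n = 8 does not enter)

11/2


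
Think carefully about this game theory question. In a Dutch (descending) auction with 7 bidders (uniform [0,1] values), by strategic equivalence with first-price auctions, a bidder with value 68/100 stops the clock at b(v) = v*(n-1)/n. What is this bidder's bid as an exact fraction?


Step 1: Dutch auctions are strategically equivalent to first-price auctions
Step 2: The equilibrium bid is b(v) = v*(n-1)/n
Step 3: b = 17/25 * 6/7
Step 4: b = 102/175

102/175
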